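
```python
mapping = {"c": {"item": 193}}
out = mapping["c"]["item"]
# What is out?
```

Trace:
`mapping = {"c": {"item": 193}}` → mapping = {'c': {'item': 193}}
`out = mapping["c"]["item"]` → out = 193
So out = 193

Answer: 193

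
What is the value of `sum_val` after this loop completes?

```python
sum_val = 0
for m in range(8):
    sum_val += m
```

Sum of 0 to 7 = 28
`sum_val` takes the values: 0 → 1 → 3 → 6 → 10 → 15 → 21 → 28

Answer: 28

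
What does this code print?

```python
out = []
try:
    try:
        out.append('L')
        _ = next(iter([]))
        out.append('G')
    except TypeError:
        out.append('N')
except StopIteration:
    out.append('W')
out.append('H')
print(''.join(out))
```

Execution trace: 'L' (try body) → 'W' (outer except StopIteration) → 'H' (after the try/except). Output: LWH

Answer: LWH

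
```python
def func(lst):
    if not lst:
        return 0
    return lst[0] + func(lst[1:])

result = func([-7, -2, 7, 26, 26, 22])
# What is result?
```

(-7) + (-2) + 7 + 26 + 26 + 22 + 0 = 72

Answer: 72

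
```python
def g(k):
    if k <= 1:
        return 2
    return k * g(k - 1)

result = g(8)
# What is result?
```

g(8) = 8 * 7 * 6 * 5 * 4 * 3 * 2 * 2 = 80640

Answer: 80640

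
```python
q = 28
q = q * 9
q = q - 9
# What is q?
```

Trace:
`q = 28` → q = 28
`q = q * 9` → q = 252
`q = q - 9` → q = 243
So q = 243

Answer: 243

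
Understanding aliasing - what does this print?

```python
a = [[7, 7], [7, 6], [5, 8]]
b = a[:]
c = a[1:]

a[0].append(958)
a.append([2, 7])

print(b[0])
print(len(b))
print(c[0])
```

Key concept: slice with nested mutation.
Step by step:
`a = [[7, 7], [7, 6], [5, 8]]` → a = [[7, 7], [7, 6], [5, 8]]
`b = a[:]` → b = [[7, 7], [7, 6], [5, 8]]
`c = a[1:]` → c = [[7, 6], [5, 8]]
`a[0].append(958)` → a = [[7, 7, 958], [7, 6], [5, 8]]; b = [[7, 7, 958], [7, 6], [5, 8]]
`a.append([2, 7])` → a = [[7, 7, 958], [7, 6], [5, 8], [2, 7]]
`print(b[0])` → prints [7, 7, 958]
`print(len(b))` → prints 3
`print(c[0])` → prints [7, 6]

Answer:
[7, 7, 958]
3
[7, 6]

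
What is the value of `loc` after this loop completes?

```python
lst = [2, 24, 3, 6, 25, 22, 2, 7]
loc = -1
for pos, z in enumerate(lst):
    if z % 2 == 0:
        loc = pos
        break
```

First even number index in [2, 24, 3, 6, 25, 22, 2, 7]
`loc` takes the values: -1 → 0

Answer: 0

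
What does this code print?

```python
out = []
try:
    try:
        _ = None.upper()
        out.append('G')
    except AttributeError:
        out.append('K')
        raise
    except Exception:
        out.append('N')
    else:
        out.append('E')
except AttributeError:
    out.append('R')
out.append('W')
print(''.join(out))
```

Execution trace: 'K' (inner except AttributeError) → 'R' (outer except AttributeError) → 'W' (after the try/except). Output: KRW

Answer: KRW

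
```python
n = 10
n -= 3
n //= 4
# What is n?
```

Trace:
`n = 10` → n = 10
`n -= 3` → n = 7
`n //= 4` → n = 1
So n = 1

Answer: 1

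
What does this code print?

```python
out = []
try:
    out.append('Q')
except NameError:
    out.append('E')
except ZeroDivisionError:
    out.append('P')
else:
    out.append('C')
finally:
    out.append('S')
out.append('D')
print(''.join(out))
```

Execution trace: 'Q' (try body, no exception) → 'C' (else) → 'S' (finally) → 'D' (after the try/except). Output: QCSD

Answer: QCSD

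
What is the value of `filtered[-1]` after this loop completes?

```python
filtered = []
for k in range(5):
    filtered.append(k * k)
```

Last element of squares 0 to 4
`filtered` takes the values: [] → [0] → [0, 1] → [0, 1, 4] → [0, 1, 4, 9] → [0, 1, 4, 9, 16]
So `filtered[-1]` = 16

Answer: 16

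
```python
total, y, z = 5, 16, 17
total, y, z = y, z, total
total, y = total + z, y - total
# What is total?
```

Trace:
`total, y, z = 5, 16, 17` → total = 5; y = 16; z = 17
`total, y, z = y, z, total` → total = 16; y = 17; z = 5
`total, y = total + z, y - total` → total = 21; y = 1
So total = 21

Answer: 21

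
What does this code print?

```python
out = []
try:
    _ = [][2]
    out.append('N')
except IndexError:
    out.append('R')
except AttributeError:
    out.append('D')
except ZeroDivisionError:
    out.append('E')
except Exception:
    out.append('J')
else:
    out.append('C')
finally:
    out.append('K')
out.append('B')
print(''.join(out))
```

Execution trace: 'R' (except IndexError) → 'K' (finally) → 'B' (after the try/except). Output: RKB

Answer: RKB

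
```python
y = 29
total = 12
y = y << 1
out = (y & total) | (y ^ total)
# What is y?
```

Trace:
`y = 29` → y = 29
`total = 12` → total = 12
`y = y << 1` → y = 58
`out = (y & total) | (y ^ total)` → out = 62
So y = 58

Answer: 58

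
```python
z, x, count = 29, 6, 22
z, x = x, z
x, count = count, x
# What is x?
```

Trace:
`z, x, count = 29, 6, 22` → z = 29; x = 6; count = 22
`z, x = x, z` → z = 6; x = 29
`x, count = count, x` → x = 22; count = 29
So x = 22

Answer: 22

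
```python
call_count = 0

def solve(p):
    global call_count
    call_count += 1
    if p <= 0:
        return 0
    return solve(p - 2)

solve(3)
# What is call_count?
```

Linear recursion stepping by 2: 3 calls from p=3 down to ≤0.

Answer: 3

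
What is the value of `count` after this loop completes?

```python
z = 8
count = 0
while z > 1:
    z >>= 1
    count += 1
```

Count right shifts until 1
`count` takes the values: 0 → 1 → 2 → 3

Answer: 3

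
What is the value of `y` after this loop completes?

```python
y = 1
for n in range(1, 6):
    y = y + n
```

Start at 1, add 1 through 5
`y` takes the values: 1 → 2 → 4 → 7 → 11 → 16

Answer: 16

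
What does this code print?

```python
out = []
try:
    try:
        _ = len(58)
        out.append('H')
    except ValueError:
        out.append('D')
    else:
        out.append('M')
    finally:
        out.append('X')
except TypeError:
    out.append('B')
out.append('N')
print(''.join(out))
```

Execution trace: 'X' (inner finally) → 'B' (outer except TypeError) → 'N' (after the try/except). Output: XBN

Answer: XBN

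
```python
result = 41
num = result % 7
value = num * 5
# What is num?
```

Trace:
`result = 41` → result = 41
`num = result % 7` → num = 6
`value = num * 5` → value = 30
So num = 6

Answer: 6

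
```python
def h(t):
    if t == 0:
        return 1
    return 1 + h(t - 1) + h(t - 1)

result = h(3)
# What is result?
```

h(t) = 1 + 2·h(t-1), h(0)=1. Closed form: (1+1)·2^3 - 1 = 15.

Answer: 15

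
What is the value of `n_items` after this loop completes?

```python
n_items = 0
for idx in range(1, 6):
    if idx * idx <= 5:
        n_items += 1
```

Count numbers where idx² ≤ 5
`n_items` takes the values: 0 → 1 → 2

Answer: 2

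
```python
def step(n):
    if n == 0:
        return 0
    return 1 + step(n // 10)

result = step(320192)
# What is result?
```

Count of digits of 320192: 6

Answer: 6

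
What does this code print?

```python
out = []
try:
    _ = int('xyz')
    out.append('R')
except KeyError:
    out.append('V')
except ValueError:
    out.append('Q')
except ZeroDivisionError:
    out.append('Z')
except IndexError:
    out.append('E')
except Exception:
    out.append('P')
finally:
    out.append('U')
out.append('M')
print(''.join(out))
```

Execution trace: 'Q' (except ValueError) → 'U' (finally) → 'M' (after the try/except). Output: QUM

Answer: QUM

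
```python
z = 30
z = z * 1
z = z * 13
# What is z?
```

Trace:
`z = 30` → z = 30
`z = z * 1` → z = 30
`z = z * 13` → z = 390
So z = 390

Answer: 390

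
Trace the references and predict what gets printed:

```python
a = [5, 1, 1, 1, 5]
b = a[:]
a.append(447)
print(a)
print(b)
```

Key concept: slice [:] creates copy.
Step by step:
`a = [5, 1, 1, 1, 5]` → a = [5, 1, 1, 1, 5]
`b = a[:]` → b = [5, 1, 1, 1, 5]
`a.append(447)` → a = [5, 1, 1, 1, 5, 447]
`print(a)` → prints [5, 1, 1, 1, 5, 447]
`print(b)` → prints [5, 1, 1, 1, 5]

Answer:
[5, 1, 1, 1, 5, 447]
[5, 1, 1, 1, 5]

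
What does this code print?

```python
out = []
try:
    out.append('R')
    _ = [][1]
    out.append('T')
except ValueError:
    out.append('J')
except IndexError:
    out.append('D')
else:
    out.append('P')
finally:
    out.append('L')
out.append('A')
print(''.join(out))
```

Execution trace: 'R' (try body) → 'D' (except IndexError) → 'L' (finally) → 'A' (after the try/except). Output: RDLA

Answer: RDLA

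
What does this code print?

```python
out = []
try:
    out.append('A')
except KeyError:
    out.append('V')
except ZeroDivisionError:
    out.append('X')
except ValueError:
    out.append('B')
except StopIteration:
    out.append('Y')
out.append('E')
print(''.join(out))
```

Execution trace: 'A' (try body, no exception) → 'E' (after the try/except). Output: AE

Answer: AE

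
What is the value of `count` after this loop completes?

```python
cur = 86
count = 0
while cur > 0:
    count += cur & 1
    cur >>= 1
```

Count set bits in 86 (binary: 0b1010110)
`count` takes the values: 0 → 1 → 2 → 3 → 4

Answer: 4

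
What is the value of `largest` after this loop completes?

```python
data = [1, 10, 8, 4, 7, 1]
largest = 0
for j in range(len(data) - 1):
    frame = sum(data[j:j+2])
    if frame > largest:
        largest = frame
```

Max sum of 2-element window in [1, 10, 8, 4, 7, 1]
`largest` takes the values: 0 → 11 → 18

Answer: 18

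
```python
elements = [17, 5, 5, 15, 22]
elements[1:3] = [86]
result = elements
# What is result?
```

Trace:
`elements = [17, 5, 5, 15, 22]` → elements = [17, 5, 5, 15, 22]
`elements[1:3] = [86]` → elements = [17, 86, 15, 22]
`result = elements` → result = [17, 86, 15, 22]
So result = [17, 86, 15, 22]

Answer: [17, 86, 15, 22]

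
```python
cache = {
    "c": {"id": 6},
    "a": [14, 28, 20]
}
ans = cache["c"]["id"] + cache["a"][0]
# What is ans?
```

Trace:
`cache = { ...` → cache = {'c': {'id': 6}, 'a': [14, 28, 20]}
`ans = cache["c"]["id"] + cache["a"][0]` → ans = 20
So ans = 20

Answer: 20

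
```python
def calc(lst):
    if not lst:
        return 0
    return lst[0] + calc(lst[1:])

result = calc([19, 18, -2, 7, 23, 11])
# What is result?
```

19 + 18 + (-2) + 7 + 23 + 11 + 0 = 76

Answer: 76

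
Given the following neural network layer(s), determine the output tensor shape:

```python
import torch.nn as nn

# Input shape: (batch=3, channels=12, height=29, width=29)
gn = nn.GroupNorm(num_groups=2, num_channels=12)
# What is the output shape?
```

Input: (3, 12, 29, 29) -> Output: (3, 12, 29, 29)

Answer: (3, 12, 29, 29)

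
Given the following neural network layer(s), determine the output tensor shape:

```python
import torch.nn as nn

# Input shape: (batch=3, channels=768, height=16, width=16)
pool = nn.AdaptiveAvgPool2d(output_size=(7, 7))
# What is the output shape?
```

Input: (3, 768, 16, 16) -> Output: (3, 768, 7, 7)

Answer: (3, 768, 7, 7)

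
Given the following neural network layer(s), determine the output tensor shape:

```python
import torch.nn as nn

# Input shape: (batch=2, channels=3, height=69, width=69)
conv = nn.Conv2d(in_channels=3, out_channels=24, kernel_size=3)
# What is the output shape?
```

Input: (2, 3, 69, 69) -> Output: (2, 24, 67, 67)

Answer: (2, 24, 67, 67)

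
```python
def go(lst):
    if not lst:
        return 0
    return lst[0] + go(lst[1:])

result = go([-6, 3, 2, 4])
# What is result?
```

(-6) + 3 + 2 + 4 + 0 = 3

Answer: 3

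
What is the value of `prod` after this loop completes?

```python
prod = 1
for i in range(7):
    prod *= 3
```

3^7 = 2187
`prod` takes the values: 1 → 3 → 9 → 27 → 81 → 243 → 729 → 2187

Answer: 2187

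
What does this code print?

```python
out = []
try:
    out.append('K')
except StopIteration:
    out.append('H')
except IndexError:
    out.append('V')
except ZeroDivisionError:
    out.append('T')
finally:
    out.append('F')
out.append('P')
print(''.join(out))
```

Execution trace: 'K' (try body, no exception) → 'F' (finally) → 'P' (after the try/except). Output: KFP

Answer: KFP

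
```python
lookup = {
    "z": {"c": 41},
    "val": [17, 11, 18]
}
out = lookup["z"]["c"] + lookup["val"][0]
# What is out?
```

Trace:
`lookup = { ...` → lookup = {'z': {'c': 41}, 'val': [17, 11, 18]}
`out = lookup["z"]["c"] + lookup["val"][0]` → out = 58
So out = 58

Answer: 58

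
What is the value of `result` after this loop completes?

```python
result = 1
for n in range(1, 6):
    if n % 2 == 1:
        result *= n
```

Product of odd numbers 1 to 5
`result` takes the values: 1 → 3 → 15

Answer: 15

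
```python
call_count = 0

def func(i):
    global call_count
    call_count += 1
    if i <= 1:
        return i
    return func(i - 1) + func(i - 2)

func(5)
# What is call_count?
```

Calls(i) = 1 + Calls(i-1) + Calls(i-2); Calls(0)=Calls(1)=1. For i=5 this gives 15.

Answer: 15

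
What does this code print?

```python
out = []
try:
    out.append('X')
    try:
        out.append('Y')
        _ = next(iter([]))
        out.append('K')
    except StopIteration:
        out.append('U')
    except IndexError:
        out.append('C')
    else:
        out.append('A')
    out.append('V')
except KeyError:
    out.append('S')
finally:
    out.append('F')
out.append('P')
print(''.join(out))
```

Execution trace: 'X' (try body) → 'Y' (inner try body) → 'U' (inner except StopIteration) → 'V' (try body, no exception) → 'F' (finally) → 'P' (after the try/except). Output: XYUVFP

Answer: XYUVFP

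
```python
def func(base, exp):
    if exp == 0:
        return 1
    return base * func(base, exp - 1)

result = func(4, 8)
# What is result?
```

func(4, 8) = 4 * 4 * 4 * 4 * 4 * 4 * 4 * 4 = 65536

Answer: 65536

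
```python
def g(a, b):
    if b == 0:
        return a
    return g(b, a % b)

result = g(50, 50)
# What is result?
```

g(50, 50) -> g(50, 0) -> 50

Answer: 50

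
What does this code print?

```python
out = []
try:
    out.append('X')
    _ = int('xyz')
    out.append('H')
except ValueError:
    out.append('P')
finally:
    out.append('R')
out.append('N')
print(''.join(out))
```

Execution trace: 'X' (try body) → 'P' (except ValueError) → 'R' (finally) → 'N' (after the try/except). Output: XPRN

Answer: XPRN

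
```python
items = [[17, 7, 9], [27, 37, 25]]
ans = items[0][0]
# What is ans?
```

Trace:
`items = [[17, 7, 9], [27, 37, 25]]` → items = [[17, 7, 9], [27, 37, 25]]
`ans = items[0][0]` → ans = 17
So ans = 17

Answer: 17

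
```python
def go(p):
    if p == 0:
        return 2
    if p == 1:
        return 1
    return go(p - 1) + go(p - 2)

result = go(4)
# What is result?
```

Build up from base cases: go(0)=2, go(1)=1, go(2)=3, go(3)=4, go(4)=7

Answer: 7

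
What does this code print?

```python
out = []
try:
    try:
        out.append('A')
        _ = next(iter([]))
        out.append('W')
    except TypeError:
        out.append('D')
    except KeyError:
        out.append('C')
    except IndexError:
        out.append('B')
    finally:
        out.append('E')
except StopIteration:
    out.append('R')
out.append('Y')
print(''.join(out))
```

Execution trace: 'A' (try body) → 'E' (finally) → 'R' (outer except StopIteration) → 'Y' (after the try/except). Output: AERY

Answer: AERY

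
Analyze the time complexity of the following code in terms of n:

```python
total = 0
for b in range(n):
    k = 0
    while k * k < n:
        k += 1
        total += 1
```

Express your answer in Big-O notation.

Each loop level contributes: n × √n. Multiplying the contributions gives O(n√n).

Answer: O(n√n)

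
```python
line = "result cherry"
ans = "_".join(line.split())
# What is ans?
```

Trace:
`line = "result cherry"` → line = 'result cherry'
`ans = "_".join(line.split())` → ans = 'result_cherry'
So ans = 'result_cherry'

Answer: 'result_cherry'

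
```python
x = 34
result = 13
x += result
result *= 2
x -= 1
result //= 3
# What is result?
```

Trace:
`x = 34` → x = 34
`result = 13` → result = 13
`x += result` → x = 47
`result *= 2` → result = 26
`x -= 1` → x = 46
`result //= 3` → result = 8
So result = 8

Answer: 8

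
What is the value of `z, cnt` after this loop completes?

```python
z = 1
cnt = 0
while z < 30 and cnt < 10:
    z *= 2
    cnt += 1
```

Double until >= 30 or 10 iterations
`z, cnt` takes the values: (1, 0) → (2, 0) → (2, 1) → (4, 1) → (4, 2) → (8, 2) → (8, 3) → (16, 3) → (16, 4) → (32, 4) → (32, 5)

Answer: 32, 5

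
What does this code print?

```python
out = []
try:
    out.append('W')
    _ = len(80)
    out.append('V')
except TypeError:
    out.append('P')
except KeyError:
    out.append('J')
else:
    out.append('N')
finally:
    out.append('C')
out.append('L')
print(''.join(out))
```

Execution trace: 'W' (try body) → 'P' (except TypeError) → 'C' (finally) → 'L' (after the try/except). Output: WPCL

Answer: WPCL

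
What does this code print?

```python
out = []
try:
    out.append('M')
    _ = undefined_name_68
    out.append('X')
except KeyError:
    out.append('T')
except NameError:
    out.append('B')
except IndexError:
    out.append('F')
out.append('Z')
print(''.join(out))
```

Execution trace: 'M' (try body) → 'B' (except NameError) → 'Z' (after the try/except). Output: MBZ

Answer: MBZ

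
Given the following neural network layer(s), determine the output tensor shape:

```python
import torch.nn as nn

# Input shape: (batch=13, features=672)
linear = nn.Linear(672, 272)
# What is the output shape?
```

Input: (13, 672) -> Output: (13, 272)

Answer: (13, 272)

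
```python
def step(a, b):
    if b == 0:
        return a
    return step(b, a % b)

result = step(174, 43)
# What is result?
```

step(174, 43) -> step(43, 2) -> step(2, 1) -> step(1, 0) -> 1

Answer: 1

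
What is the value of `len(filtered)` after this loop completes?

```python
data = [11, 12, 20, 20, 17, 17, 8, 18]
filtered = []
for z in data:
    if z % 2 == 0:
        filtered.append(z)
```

Count even numbers in [11, 12, 20, 20, 17, 17, 8, 18]
`filtered` takes the values: [] → [12] → [12, 20] → [12, 20, 20] → [12, 20, 20, 8] → [12, 20, 20, 8, 18]
So `len(filtered)` = 5

Answer: 5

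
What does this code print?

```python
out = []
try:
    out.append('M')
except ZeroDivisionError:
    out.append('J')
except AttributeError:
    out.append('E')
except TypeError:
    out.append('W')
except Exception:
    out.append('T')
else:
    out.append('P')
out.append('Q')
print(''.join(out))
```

Execution trace: 'M' (try body, no exception) → 'P' (else) → 'Q' (after the try/except). Output: MPQ

Answer: MPQ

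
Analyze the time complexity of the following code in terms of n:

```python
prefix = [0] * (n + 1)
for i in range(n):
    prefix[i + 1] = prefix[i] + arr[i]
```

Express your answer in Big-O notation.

This is Prefix sum computation. Time complexity: O(n).

Answer: O(n)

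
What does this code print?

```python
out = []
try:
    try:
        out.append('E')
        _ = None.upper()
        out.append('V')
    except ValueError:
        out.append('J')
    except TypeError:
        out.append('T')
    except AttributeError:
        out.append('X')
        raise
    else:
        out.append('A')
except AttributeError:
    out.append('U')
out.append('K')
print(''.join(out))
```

Execution trace: 'E' (try body) → 'X' (except AttributeError) → 'U' (outer except AttributeError) → 'K' (after the try/except). Output: EXUK

Answer: EXUK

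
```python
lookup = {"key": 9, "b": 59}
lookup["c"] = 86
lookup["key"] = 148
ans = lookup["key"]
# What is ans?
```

Trace:
`lookup = {"key": 9, "b": 59}` → lookup = {'key': 9, 'b': 59}
`lookup["c"] = 86` → lookup = {'key': 9, 'b': 59, 'c': 86}
`lookup["key"] = 148` → lookup = {'key': 148, 'b': 59, 'c': 86}
`ans = lookup["key"]` → ans = 148
So ans = 148

Answer: 148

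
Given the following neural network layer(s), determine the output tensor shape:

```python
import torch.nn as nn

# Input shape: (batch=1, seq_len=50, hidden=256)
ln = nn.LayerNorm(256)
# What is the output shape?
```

Input: (1, 50, 256) -> Output: (1, 50, 256)

Answer: (1, 50, 256)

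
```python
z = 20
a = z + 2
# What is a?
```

Trace:
`z = 20` → z = 20
`a = z + 2` → a = 22
So a = 22

Answer: 22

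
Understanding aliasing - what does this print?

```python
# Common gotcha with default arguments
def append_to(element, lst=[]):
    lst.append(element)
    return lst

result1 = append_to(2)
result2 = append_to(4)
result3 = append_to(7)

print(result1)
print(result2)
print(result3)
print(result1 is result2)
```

Key concept: mutable default argument gotcha.
Step by step:
`result1 = append_to(2)` → result1 = [2]
`result2 = append_to(4)` → result1 = [2, 4] (same object as result2); result2 = [2, 4] (same object as result1)
`result3 = append_to(7)` → result1 = [2, 4, 7] (same object as result2, result3); result2 = [2, 4, 7] (same object as result1, result3); result3 = [2, 4, 7] (same object as result1, result2)
`print(result1)` → prints [2, 4, 7]
`print(result2)` → prints [2, 4, 7]
`print(result3)` → prints [2, 4, 7]
`print(result1 is result2)` → prints True

Answer:
[2, 4, 7]
[2, 4, 7]
[2, 4, 7]
True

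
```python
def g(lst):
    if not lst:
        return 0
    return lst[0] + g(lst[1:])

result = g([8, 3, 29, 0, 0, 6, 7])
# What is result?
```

8 + 3 + 29 + 0 + 0 + 6 + 7 + 0 = 53

Answer: 53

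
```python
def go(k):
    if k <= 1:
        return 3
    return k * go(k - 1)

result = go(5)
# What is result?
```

go(5) = 5 * 4 * 3 * 2 * 3 = 360

Answer: 360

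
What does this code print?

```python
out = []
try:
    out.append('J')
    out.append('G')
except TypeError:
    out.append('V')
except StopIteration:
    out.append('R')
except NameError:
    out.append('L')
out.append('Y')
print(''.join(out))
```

Execution trace: 'J' (try body) → 'G' (try body, no exception) → 'Y' (after the try/except). Output: JGY

Answer: JGY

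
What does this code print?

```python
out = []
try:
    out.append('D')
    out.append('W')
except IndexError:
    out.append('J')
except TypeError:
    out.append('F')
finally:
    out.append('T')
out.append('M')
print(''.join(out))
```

Execution trace: 'D' (try body) → 'W' (try body, no exception) → 'T' (finally) → 'M' (after the try/except). Output: DWTM

Answer: DWTM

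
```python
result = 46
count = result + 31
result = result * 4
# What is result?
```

Trace:
`result = 46` → result = 46
`count = result + 31` → count = 77
`result = result * 4` → result = 184
So result = 184

Answer: 184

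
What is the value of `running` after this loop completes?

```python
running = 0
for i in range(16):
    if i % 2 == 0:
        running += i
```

Sum of even numbers 0 to 15
`running` takes the values: 0 → 2 → 6 → 12 → 20 → 30 → 42 → 56

Answer: 56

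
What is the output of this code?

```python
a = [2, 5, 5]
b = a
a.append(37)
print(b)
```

Key concept: basic list aliasing.
Step by step:
`a = [2, 5, 5]` → a = [2, 5, 5]
`b = a` → b = [2, 5, 5] (same object as a)
`a.append(37)` → a = [2, 5, 5, 37] (same object as b); b = [2, 5, 5, 37] (same object as a)
`print(b)` → prints [2, 5, 5, 37]

Answer: [2, 5, 5, 37]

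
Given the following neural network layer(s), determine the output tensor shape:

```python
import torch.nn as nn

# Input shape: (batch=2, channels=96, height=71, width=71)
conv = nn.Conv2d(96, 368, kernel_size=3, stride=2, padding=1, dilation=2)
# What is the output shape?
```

Input: (2, 96, 71, 71) -> Output: (2, 368, 35, 35)

Answer: (2, 368, 35, 35)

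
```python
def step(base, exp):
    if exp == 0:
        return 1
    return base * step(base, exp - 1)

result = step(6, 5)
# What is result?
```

step(6, 5) = 6 * 6 * 6 * 6 * 6 = 7776

Answer: 7776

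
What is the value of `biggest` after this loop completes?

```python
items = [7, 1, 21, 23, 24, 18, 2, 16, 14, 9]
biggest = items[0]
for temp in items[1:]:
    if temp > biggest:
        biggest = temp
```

Maximum of [7, 1, 21, 23, 24, 18, 2, 16, 14, 9]
`biggest` takes the values: 7 → 21 → 23 → 24

Answer: 24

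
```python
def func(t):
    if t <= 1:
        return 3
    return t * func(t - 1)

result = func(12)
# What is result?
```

func(12) = 12 * 11 * 10 * 9 * 8 * 7 * 6 * 5 * 4 * 3 * 2 * 3 = 1437004800

Answer: 1437004800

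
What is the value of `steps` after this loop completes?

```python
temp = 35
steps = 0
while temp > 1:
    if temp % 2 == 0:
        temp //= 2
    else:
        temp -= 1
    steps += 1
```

Steps to reduce 35 to 1
`steps` takes the values: 0 → 1 → 2 → 3 → 4 → 5 → 6 → 7

Answer: 7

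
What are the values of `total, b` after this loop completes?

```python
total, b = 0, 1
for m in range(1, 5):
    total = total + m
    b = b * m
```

Sum and factorial of 1 to 4
`total, b` takes the values: (0, 1) → (1, 1) → (3, 1) → (3, 2) → (6, 2) → (6, 6) → (10, 6) → (10, 24)

Answer: 10, 24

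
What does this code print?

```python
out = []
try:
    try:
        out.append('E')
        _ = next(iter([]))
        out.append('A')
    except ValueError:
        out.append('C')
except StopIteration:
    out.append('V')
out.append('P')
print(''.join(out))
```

Execution trace: 'E' (try body) → 'V' (outer except StopIteration) → 'P' (after the try/except). Output: EVP

Answer: EVP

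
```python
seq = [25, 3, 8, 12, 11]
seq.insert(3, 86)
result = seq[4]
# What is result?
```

Trace:
`seq = [25, 3, 8, 12, 11]` → seq = [25, 3, 8, 12, 11]
`seq.insert(3, 86)` → seq = [25, 3, 8, 86, 12, 11]
`result = seq[4]` → result = 12
So result = 12

Answer: 12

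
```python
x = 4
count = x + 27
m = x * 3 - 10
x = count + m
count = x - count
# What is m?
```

Trace:
`x = 4` → x = 4
`count = x + 27` → count = 31
`m = x * 3 - 10` → m = 2
`x = count + m` → x = 33
`count = x - count` → count = 2
So m = 2

Answer: 2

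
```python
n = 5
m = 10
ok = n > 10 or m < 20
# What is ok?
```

Trace:
`n = 5` → n = 5
`m = 10` → m = 10
`ok = n > 10 or m < 20` → ok = True
So ok = True

Answer: True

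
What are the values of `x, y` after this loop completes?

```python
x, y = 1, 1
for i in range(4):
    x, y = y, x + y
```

Fibonacci: after 4 iterations
`x, y` takes the values: (1, 1) → (1, 2) → (2, 3) → (3, 5) → (5, 8)

Answer: 5, 8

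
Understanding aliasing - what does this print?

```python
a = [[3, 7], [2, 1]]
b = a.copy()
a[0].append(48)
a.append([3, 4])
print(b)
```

Key concept: shallow copy with nested lists.
Step by step:
`a = [[3, 7], [2, 1]]` → a = [[3, 7], [2, 1]]
`b = a.copy()` → b = [[3, 7], [2, 1]]
`a[0].append(48)` → a = [[3, 7, 48], [2, 1]]; b = [[3, 7, 48], [2, 1]]
`a.append([3, 4])` → a = [[3, 7, 48], [2, 1], [3, 4]]
`print(b)` → prints [[3, 7, 48], [2, 1]]

Answer: [[3, 7, 48], [2, 1]]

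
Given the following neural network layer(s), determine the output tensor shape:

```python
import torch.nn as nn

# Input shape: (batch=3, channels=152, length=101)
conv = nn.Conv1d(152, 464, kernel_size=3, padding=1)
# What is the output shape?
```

Input: (3, 152, 101) -> Output: (3, 464, 101)

Answer: (3, 464, 101)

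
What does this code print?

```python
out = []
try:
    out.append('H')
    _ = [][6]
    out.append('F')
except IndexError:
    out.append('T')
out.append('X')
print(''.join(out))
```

Execution trace: 'H' (try body) → 'T' (except IndexError) → 'X' (after the try/except). Output: HTX

Answer: HTX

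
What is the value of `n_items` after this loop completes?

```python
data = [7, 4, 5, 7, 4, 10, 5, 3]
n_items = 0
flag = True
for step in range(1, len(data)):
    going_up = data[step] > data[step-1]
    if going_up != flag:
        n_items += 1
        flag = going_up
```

Count direction changes in [7, 4, 5, 7, 4, 10, 5, 3]
`n_items` takes the values: 0 → 1 → 2 → 3 → 4 → 5

Answer: 5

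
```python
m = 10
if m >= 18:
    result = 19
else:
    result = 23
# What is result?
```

Trace:
`m = 10` → m = 10
`if m >= 18: ...` → m >= 18 is False, take else branch → result = 23
So result = 23

Answer: 23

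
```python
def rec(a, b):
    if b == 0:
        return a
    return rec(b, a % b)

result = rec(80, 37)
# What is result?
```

rec(80, 37) -> rec(37, 6) -> rec(6, 1) -> rec(1, 0) -> 1

Answer: 1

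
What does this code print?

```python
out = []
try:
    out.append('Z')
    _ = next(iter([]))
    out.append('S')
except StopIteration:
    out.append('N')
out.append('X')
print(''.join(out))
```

Execution trace: 'Z' (try body) → 'N' (except StopIteration) → 'X' (after the try/except). Output: ZNX

Answer: ZNX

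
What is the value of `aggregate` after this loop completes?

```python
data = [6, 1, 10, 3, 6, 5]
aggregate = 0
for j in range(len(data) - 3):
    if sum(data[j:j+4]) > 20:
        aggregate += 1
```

Count windows with sum > 20
`aggregate` takes the values: 0 → 1

Answer: 1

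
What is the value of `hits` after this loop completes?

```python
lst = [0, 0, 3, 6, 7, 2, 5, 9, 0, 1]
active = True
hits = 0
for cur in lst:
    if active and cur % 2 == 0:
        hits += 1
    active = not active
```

Count even values at even positions
`hits` takes the values: 0 → 1 → 2

Answer: 2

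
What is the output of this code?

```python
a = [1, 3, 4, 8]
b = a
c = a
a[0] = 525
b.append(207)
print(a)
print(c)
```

Key concept: multiple aliases.
Step by step:
`a = [1, 3, 4, 8]` → a = [1, 3, 4, 8]
`b = a` → b = [1, 3, 4, 8] (same object as a)
`c = a` → c = [1, 3, 4, 8] (same object as a, b)
`a[0] = 525` → a = [525, 3, 4, 8] (same object as b, c); b = [525, 3, 4, 8] (same object as a, c); c = [525, 3, 4, 8] (same object as a, b)
`b.append(207)` → a = [525, 3, 4, 8, 207] (same object as b, c); b = [525, 3, 4, 8, 207] (same object as a, c); c = [525, 3, 4, 8, 207] (same object as a, b)
`print(a)` → prints [525, 3, 4, 8, 207]
`print(c)` → prints [525, 3, 4, 8, 207]

Answer:
[525, 3, 4, 8, 207]
[525, 3, 4, 8, 207]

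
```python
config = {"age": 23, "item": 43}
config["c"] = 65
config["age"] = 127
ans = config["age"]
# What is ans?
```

Trace:
`config = {"age": 23, "item": 43}` → config = {'age': 23, 'item': 43}
`config["c"] = 65` → config = {'age': 23, 'item': 43, 'c': 65}
`config["age"] = 127` → config = {'age': 127, 'item': 43, 'c': 65}
`ans = config["age"]` → ans = 127
So ans = 127

Answer: 127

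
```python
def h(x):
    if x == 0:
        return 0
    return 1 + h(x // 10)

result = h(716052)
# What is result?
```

Count of digits of 716052: 6

Answer: 6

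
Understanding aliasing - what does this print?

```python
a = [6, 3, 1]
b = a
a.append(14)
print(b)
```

Key concept: basic list aliasing.
Step by step:
`a = [6, 3, 1]` → a = [6, 3, 1]
`b = a` → b = [6, 3, 1] (same object as a)
`a.append(14)` → a = [6, 3, 1, 14] (same object as b); b = [6, 3, 1, 14] (same object as a)
`print(b)` → prints [6, 3, 1, 14]

Answer: [6, 3, 1, 14]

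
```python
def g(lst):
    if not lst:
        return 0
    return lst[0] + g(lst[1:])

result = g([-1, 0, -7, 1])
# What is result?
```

(-1) + 0 + (-7) + 1 + 0 = -7

Answer: -7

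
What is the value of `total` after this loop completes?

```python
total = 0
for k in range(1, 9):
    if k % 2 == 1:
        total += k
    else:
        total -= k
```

Add odd, subtract even
`total` takes the values: 0 → 1 → -1 → 2 → -2 → 3 → -3 → 4 → -4

Answer: -4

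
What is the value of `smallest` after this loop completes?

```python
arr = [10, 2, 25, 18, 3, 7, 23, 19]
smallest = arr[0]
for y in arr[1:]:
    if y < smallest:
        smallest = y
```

Minimum of [10, 2, 25, 18, 3, 7, 23, 19]
`smallest` takes the values: 10 → 2

Answer: 2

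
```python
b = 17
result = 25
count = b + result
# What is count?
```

Trace:
`b = 17` → b = 17
`result = 25` → result = 25
`count = b + result` → count = 42
So count = 42

Answer: 42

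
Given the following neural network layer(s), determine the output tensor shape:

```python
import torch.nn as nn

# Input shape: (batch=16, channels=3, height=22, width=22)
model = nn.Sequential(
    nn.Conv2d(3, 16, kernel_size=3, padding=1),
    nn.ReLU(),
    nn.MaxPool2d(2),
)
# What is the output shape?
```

Input: (16, 3, 22, 22) -> after Conv2d: (16, 16, 22, 22) -> after ReLU: (16, 16, 22, 22) -> Output: (16, 16, 11, 11)

Answer: (16, 16, 11, 11)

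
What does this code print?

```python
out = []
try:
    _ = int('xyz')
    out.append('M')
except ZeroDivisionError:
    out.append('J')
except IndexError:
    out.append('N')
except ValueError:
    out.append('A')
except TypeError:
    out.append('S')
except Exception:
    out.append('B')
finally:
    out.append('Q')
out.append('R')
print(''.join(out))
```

Execution trace: 'A' (except ValueError) → 'Q' (finally) → 'R' (after the try/except). Output: AQR

Answer: AQR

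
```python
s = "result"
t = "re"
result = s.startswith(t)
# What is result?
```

Trace:
`s = "result"` → s = 'result'
`t = "re"` → t = 're'
`result = s.startswith(t)` → result = True
So result = True

Answer: True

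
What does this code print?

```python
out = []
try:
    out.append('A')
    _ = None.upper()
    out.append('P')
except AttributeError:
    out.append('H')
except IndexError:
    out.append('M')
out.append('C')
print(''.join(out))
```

Execution trace: 'A' (try body) → 'H' (except AttributeError) → 'C' (after the try/except). Output: AHC

Answer: AHC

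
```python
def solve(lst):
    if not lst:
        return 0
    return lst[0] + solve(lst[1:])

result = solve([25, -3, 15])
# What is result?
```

25 + (-3) + 15 + 0 = 37

Answer: 37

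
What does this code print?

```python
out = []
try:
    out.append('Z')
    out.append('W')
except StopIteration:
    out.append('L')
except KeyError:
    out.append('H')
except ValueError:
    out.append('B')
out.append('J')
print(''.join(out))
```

Execution trace: 'Z' (try body) → 'W' (try body, no exception) → 'J' (after the try/except). Output: ZWJ

Answer: ZWJ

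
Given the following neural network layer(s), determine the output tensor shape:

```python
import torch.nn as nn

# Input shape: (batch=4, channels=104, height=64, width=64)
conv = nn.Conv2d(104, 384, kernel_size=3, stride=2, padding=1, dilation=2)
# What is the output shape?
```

Input: (4, 104, 64, 64) -> Output: (4, 384, 31, 31)

Answer: (4, 384, 31, 31)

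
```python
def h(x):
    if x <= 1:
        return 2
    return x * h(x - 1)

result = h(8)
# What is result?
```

h(8) = 8 * 7 * 6 * 5 * 4 * 3 * 2 * 2 = 80640

Answer: 80640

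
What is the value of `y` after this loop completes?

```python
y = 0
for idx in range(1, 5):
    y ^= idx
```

XOR of 1 to 4
`y` takes the values: 0 → 1 → 3 → 0 → 4

Answer: 4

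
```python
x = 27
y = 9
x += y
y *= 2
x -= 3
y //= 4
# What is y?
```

Trace:
`x = 27` → x = 27
`y = 9` → y = 9
`x += y` → x = 36
`y *= 2` → y = 18
`x -= 3` → x = 33
`y //= 4` → y = 4
So y = 4

Answer: 4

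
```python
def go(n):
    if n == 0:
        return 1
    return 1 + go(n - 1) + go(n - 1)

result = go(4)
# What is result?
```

go(n) = 1 + 2·go(n-1), go(0)=1. Closed form: (1+1)·2^4 - 1 = 31.

Answer: 31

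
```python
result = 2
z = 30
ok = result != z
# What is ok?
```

Trace:
`result = 2` → result = 2
`z = 30` → z = 30
`ok = result != z` → ok = True
So ok = True

Answer: True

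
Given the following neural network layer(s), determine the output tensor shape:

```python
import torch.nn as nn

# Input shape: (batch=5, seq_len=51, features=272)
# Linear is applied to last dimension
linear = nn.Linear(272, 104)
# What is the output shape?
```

Input: (5, 51, 272) -> Output: (5, 51, 104)

Answer: (5, 51, 104)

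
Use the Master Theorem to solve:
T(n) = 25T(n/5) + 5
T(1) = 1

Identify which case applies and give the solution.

a=25, b=5, f(n)=5. log_5(25) = 2. Since c=0 < 2, Case 1 applies: T(n) = Θ(n^log_b(a)) = O(n^2).

Answer: O(n^2) - Case 1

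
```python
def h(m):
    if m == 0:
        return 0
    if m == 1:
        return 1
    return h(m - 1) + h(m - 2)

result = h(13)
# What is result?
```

Build up from base cases: h(0)=0, h(1)=1, h(2)=1, h(3)=2, h(4)=3, h(5)=5, h(6)=8, ..., h(13)=233

Answer: 233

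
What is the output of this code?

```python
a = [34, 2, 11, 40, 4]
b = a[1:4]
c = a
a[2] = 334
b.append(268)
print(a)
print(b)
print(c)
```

Key concept: slice vs alias.
Step by step:
`a = [34, 2, 11, 40, 4]` → a = [34, 2, 11, 40, 4]
`b = a[1:4]` → b = [2, 11, 40]
`c = a` → c = [34, 2, 11, 40, 4] (same object as a)
`a[2] = 334` → a = [34, 2, 334, 40, 4] (same object as c); c = [34, 2, 334, 40, 4] (same object as a)
`b.append(268)` → b = [2, 11, 40, 268]
`print(a)` → prints [34, 2, 334, 40, 4]
`print(b)` → prints [2, 11, 40, 268]
`print(c)` → prints [34, 2, 334, 40, 4]

Answer:
[34, 2, 334, 40, 4]
[2, 11, 40, 268]
[34, 2, 334, 40, 4]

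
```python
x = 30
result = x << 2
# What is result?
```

Trace:
`x = 30` → x = 30
`result = x << 2` → result = 120
So result = 120

Answer: 120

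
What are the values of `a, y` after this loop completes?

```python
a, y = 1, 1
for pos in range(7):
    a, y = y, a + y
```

Fibonacci: after 7 iterations
`a, y` takes the values: (1, 1) → (1, 2) → (2, 3) → (3, 5) → (5, 8) → (8, 13) → (13, 21) → (21, 34)

Answer: 21, 34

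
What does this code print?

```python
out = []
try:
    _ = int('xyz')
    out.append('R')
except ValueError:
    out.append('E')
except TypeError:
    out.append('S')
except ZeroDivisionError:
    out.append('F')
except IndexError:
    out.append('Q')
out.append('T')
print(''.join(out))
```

Execution trace: 'E' (except ValueError) → 'T' (after the try/except). Output: ET

Answer: ET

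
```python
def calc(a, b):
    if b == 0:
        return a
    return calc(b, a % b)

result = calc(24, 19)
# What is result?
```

calc(24, 19) -> calc(19, 5) -> calc(5, 4) -> calc(4, 1) -> calc(1, 0) -> 1

Answer: 1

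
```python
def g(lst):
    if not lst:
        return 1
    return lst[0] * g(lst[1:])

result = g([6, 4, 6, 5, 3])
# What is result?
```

Product over [6, 4, 6, 5, 3] = 6 * 4 * 6 * 5 * 3 = 2160

Answer: 2160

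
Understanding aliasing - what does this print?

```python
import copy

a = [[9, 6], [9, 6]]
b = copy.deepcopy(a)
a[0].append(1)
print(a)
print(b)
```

Key concept: deep copy is fully independent.
Step by step:
`a = [[9, 6], [9, 6]]` → a = [[9, 6], [9, 6]]
`b = copy.deepcopy(a)` → b = [[9, 6], [9, 6]]
`a[0].append(1)` → a = [[9, 6, 1], [9, 6]]
`print(a)` → prints [[9, 6, 1], [9, 6]]
`print(b)` → prints [[9, 6], [9, 6]]

Answer:
[[9, 6, 1], [9, 6]]
[[9, 6], [9, 6]]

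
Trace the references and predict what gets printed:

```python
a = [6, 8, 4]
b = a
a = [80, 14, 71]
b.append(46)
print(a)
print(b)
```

Key concept: rebinding vs mutation: a is rebound to a new list, b still points at the original.
Step by step:
`a = [6, 8, 4]` → a = [6, 8, 4]
`b = a` → b = [6, 8, 4] (same object as a)
`a = [80, 14, 71]` → a = [80, 14, 71]
`b.append(46)` → b = [6, 8, 4, 46]
`print(a)` → prints [80, 14, 71]
`print(b)` → prints [6, 8, 4, 46]

Answer:
[80, 14, 71]
[6, 8, 4, 46]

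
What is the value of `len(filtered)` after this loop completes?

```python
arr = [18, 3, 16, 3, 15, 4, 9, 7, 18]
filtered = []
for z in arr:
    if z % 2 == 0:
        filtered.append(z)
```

Count even numbers in [18, 3, 16, 3, 15, 4, 9, 7, 18]
`filtered` takes the values: [] → [18] → [18, 16] → [18, 16, 4] → [18, 16, 4, 18]
So `len(filtered)` = 4

Answer: 4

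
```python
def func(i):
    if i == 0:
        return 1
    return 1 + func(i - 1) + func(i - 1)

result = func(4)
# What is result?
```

func(i) = 1 + 2·func(i-1), func(0)=1. Closed form: (1+1)·2^4 - 1 = 31.

Answer: 31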